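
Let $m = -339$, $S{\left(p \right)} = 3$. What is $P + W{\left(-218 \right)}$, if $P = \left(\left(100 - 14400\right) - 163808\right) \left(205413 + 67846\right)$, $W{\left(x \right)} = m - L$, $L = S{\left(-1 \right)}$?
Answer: $-48669614314$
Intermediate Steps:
$L = 3$
$W{\left(x \right)} = -342$ ($W{\left(x \right)} = -339 - 3 = -342$)
$P = -48669613972$ ($P = \left(\left(100 - 14400\right) - 163808\right) 273259 = \left(-14300 - 163808\right) 273259 = \left(-178108\right) 273259 = -48669613972$)
$P + W{\left(-218 \right)} = -48669613972 - 342 = -48669614314$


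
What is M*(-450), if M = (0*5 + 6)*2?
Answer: -5400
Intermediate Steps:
M = 12 (M = (0 + 6)*2 = 6*2 = 12)
M*(-450) = 12*(-450) = -5400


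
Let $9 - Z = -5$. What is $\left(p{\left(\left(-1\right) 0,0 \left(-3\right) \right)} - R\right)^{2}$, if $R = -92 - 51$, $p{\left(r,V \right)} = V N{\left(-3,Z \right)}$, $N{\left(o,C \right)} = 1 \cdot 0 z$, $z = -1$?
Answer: $20449$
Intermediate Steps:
$Z = 14$ ($Z = 9 - -5 = 9 + 5 = 14$)
$N{\left(o,C \right)} = 0$ ($N{\left(o,C \right)} = 1 \cdot 0 \left(-1\right) = 0 \left(-1\right) = 0$)
$p{\left(r,V \right)} = 0$ ($p{\left(r,V \right)} = V 0 = 0$)
$R = -143$ ($R = -92 - 51 = -143$)
$\left(p{\left(\left(-1\right) 0,0 \left(-3\right) \right)} - R\right)^{2} = \left(0 - -143\right)^{2} = \left(0 + 143\right)^{2} = 143^{2} = 20449$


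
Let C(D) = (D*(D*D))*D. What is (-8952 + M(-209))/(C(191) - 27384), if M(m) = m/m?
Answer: -8951/1330835977 ≈ -6.7258e-6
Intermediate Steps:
M(m) = 1
C(D) = D⁴ (C(D) = (D*D²)*D = D³*D = D⁴)
(-8952 + M(-209))/(C(191) - 27384) = (-8952 + 1)/(191⁴ - 27384) = -8951/(1330863361 - 27384) = -8951/1330835977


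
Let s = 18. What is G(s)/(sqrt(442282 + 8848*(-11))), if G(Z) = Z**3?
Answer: 2916*sqrt(344954)/172477 ≈ 9.9297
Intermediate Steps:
G(s)/(sqrt(442282 + 8848*(-11))) = 18**3/(sqrt(442282 + 8848*(-11))) = 5832/(sqrt(442282 - 97328)) = 5832/(sqrt(344954)) = 5832*(sqrt(344954)/344954) = 2916*sqrt(344954)/172477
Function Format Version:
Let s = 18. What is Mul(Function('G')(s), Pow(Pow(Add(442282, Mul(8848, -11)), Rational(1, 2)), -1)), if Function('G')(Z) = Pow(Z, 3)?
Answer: Mul(Rational(2916, 172477), Pow(344954, Rational(1, 2))) ≈ 9.9297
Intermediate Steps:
Mul(Function('G')(s), Pow(Pow(Add(442282, Mul(8848, -11)), Rational(1, 2)), -1)) = Mul(Pow(18, 3), Pow(Pow(Add(442282, Mul(8848, -11)), Rational(1, 2)), -1)) = Mul(5832, Pow(Pow(Add(442282, -97328), Rational(1, 2)), -1)) = Mul(5832, Pow(Pow(344954, Rational(1, 2)), -1)) = Mul(5832, Mul(Rational(1, 344954), Pow(344954, Rational(1, 2)))) = Mul(Rational(2916, 172477), Pow(344954, Rational(1, 2)))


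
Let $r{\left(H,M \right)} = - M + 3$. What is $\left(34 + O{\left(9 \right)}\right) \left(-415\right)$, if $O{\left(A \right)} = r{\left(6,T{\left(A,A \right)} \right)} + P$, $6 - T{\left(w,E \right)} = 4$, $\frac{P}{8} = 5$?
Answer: $-31125$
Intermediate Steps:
$P = 40$ ($P = 8 \cdot 5 = 40$)
$T{\left(w,E \right)} = 2$ ($T{\left(w,E \right)} = 6 - 4 = 2$)
$r{\left(H,M \right)} = 3 - M$
$O{\left(A \right)} = 41$ ($O{\left(A \right)} = \left(3 - 2\right) + 40 = 1 + 40 = 41$)
$\left(34 + O{\left(9 \right)}\right) \left(-415\right) = \left(34 + 41\right) \left(-415\right) = 75 \left(-415\right) = -31125$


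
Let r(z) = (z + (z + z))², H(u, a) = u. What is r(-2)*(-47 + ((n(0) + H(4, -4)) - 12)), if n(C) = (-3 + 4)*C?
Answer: -1980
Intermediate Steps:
r(z) = 9*z² (r(z) = (z + 2*z)² = (3*z)² = 9*z²)
n(C) = C (n(C) = 1*C = C)
r(-2)*(-47 + ((n(0) + H(4, -4)) - 12)) = (9*(-2)²)*(-47 + ((0 + 4) - 12)) = (9*4)*(-47 + (4 - 12)) = 36*(-47 - 8) = 36*(-55) = -1980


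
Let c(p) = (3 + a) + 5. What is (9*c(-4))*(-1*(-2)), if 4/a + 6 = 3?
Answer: 120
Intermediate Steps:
a = -4/3 (a = 4/(-6 + 3) = 4/(-3) = 4*(-⅓) = -4/3 ≈ -1.3333)
c(p) = 20/3 (c(p) = (3 - 4/3) + 5 = 5/3 + 5 = 20/3)
(9*c(-4))*(-1*(-2)) = (9*(20/3))*(-1*(-2)) = 60*2 = 120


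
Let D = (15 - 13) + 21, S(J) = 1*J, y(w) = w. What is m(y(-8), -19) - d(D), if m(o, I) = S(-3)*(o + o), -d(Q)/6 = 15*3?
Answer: 318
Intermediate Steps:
S(J) = J
D = 23 (D = 2 + 21 = 23)
d(Q) = -270 (d(Q) = -90*3 = -6*45 = -270)
m(o, I) = -6*o (m(o, I) = -3*(o + o) = -6*o)
m(y(-8), -19) - d(D) = -6*(-8) - 1*(-270) = 48 + 270 = 318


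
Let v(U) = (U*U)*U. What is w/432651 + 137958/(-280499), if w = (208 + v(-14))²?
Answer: 1744284430046/121358172849 ≈ 14.373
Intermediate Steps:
v(U) = U³ (v(U) = U²*U = U³)
w = 6431296 (w = (208 + (-14)³)² = (208 - 2744)² = (-2536)² = 6431296)
w/432651 + 137958/(-280499) = 6431296/432651 + 137958/(-280499) = 6431296*(1/432651) + 137958*(-1/280499) = 6431296/432651 - 137958/280499 = 1744284430046/121358172849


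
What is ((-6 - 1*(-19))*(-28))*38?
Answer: -13832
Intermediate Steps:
((-6 - 1*(-19))*(-28))*38 = ((-6 + 19)*(-28))*38 = (13*(-28))*38 = -364*38 = -13832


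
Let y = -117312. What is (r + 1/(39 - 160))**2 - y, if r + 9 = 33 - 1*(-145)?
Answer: 2135685696/14641 ≈ 1.4587e+5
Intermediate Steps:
r = 169 (r = -9 + (33 - 1*(-145)) = -9 + (33 + 145) = -9 + 178 = 169)
(r + 1/(39 - 160))**2 - y = (169 + 1/(39 - 160))**2 - 1*(-117312) = (169 + 1/(-121))**2 + 117312 = (169 - 1/121)**2 + 117312 = (20448/121)**2 + 117312 = 418120704/14641 + 117312 = 2135685696/14641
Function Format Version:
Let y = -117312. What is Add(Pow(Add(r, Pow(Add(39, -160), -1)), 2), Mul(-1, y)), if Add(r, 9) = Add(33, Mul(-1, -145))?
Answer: Rational(2135685696, 14641) ≈ 1.4587e+5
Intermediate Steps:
r = 169 (r = Add(-9, Add(33, Mul(-1, -145))) = Add(-9, Add(33, 145)) = Add(-9, 178) = 169)
Add(Pow(Add(r, Pow(Add(39, -160), -1)), 2), Mul(-1, y)) = Add(Pow(Add(169, Pow(Add(39, -160), -1)), 2), Mul(-1, -117312)) = Add(Pow(Add(169, Pow(-121, -1)), 2), 117312) = Add(Pow(Add(169, Rational(-1, 121)), 2), 117312) = Add(Pow(Rational(20448, 121), 2), 117312) = Add(Rational(418120704, 14641), 117312) = Rational(2135685696, 14641)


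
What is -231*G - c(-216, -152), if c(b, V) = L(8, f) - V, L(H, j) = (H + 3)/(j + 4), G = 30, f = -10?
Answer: -42481/6 ≈ -7080.2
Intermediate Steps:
L(H, j) = (3 + H)/(4 + j)
c(b, V) = -11/6 - V (c(b, V) = (3 + 8)/(4 - 10) - V = 11/(-6) - V = -1/6*11 - V = -11/6 - V)
-231*G - c(-216, -152) = -231*30 - (-11/6 - 1*(-152)) = -6930 - (-11/6 + 152) = -6930 - 1*901/6 = -6930 - 901/6 = -42481/6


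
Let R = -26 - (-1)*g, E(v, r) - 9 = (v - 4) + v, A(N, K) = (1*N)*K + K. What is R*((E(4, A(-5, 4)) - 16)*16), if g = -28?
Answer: 2592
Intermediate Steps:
A(N, K) = K + K*N (A(N, K) = N*K + K = K*N + K = K + K*N)
E(v, r) = 5 + 2*v (E(v, r) = 9 + ((v - 4) + v) = 9 + ((-4 + v) + v) = 9 + (-4 + 2*v) = 5 + 2*v)
R = -54 (R = -26 - (-1)*(-28) = -26 - 1*28 = -26 - 28 = -54)
R*((E(4, A(-5, 4)) - 16)*16) = -54*((5 + 2*4) - 16)*16 = -54*((5 + 8) - 16)*16 = -54*(13 - 16)*16 = -(-162)*16 = -54*(-48) = 2592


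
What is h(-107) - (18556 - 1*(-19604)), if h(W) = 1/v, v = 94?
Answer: -3587039/94 ≈ -38160.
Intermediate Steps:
h(W) = 1/94
h(-107) - (18556 - 1*(-19604)) = 1/94 - (18556 - 1*(-19604)) = 1/94 - (18556 + 19604) = 1/94 - 1*38160 = 1/94 - 38160 = -3587039/94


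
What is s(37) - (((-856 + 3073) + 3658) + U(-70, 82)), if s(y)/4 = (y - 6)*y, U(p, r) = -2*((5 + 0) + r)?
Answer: -1113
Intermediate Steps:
U(p, r) = -10 - 2*r (U(p, r) = -2*(5 + r) = -10 - 2*r)
s(y) = 4*y*(-6 + y) (s(y) = 4*((y - 6)*y) = 4*((-6 + y)*y) = 4*(y*(-6 + y)) = 4*y*(-6 + y))
s(37) - (((-856 + 3073) + 3658) + U(-70, 82)) = 4*37*(-6 + 37) - (((-856 + 3073) + 3658) + (-10 - 2*82)) = 4*37*31 - ((2217 + 3658) + (-10 - 164)) = 4588 - (5875 - 174) = 4588 - 1*5701 = 4588 - 5701 = -1113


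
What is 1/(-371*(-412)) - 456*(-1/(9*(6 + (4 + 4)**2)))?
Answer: 1659551/2292780 ≈ 0.72382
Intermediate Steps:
1/(-371*(-412)) - 456*(-1/(9*(6 + (4 + 4)**2))) = -1/371*(-1/412) - 456*(-1/(9*(6 + 8**2))) = 1/152852 - 456*(-1/(9*(6 + 64))) = 1/152852 - 456/((-9*70)) = 1/152852 - 456/(-630) = 1/152852 - 456*(-1/630) = 1/152852 + 76/105 = 1659551/2292780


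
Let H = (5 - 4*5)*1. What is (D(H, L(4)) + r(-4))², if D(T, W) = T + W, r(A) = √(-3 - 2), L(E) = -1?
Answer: (16 - I*√5)² ≈ 251.0 - 71.554*I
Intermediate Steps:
H = -15 (H = (5 - 20)*1 = -15*1 = -15)
r(A) = I*√5 (r(A) = √(-5) = I*√5)
(D(H, L(4)) + r(-4))² = ((-15 - 1) + I*√5)² = (-16 + I*√5)²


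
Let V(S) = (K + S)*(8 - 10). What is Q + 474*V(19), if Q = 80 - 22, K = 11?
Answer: -28382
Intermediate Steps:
V(S) = -22 - 2*S (V(S) = (11 + S)*(8 - 10) = (11 + S)*(-2) = -22 - 2*S)
Q = 58
Q + 474*V(19) = 58 + 474*(-22 - 2*19) = 58 + 474*(-22 - 38) = 58 + 474*(-60) = 58 - 28440 = -28382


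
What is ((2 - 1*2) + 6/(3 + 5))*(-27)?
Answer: -81/4 ≈ -20.250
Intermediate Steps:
((2 - 1*2) + 6/(3 + 5))*(-27) = ((2 - 2) + 6/8)*(-27) = (0 + 6*(⅛))*(-27) = (0 + ¾)*(-27) = (¾)*(-27) = -81/4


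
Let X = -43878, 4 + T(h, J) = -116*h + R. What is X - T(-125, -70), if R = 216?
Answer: -58590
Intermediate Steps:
T(h, J) = 212 - 116*h (T(h, J) = -4 + (-116*h + 216) = -4 + (216 - 116*h) = 212 - 116*h)
X - T(-125, -70) = -43878 - (212 - 116*(-125)) = -43878 - (212 + 14500) = -43878 - 1*14712 = -43878 - 14712 = -58590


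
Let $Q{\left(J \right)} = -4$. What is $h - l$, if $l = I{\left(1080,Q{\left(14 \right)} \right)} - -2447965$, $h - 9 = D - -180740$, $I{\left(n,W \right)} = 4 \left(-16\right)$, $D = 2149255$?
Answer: $-117897$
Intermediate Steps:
$I{\left(n,W \right)} = -64$
$h = 2330004$ ($h = 9 + \left(2149255 - -180740\right) = 9 + \left(2149255 + 180740\right) = 9 + 2329995 = 2330004$)
$l = 2447901$ ($l = -64 - -2447965 = -64 + 2447965 = 2447901$)
$h - l = 2330004 - 2447901 = -117897$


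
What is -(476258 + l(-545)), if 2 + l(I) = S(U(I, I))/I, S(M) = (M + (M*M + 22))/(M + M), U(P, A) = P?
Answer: -141460086651/297025 ≈ -4.7626e+5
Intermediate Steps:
S(M) = (22 + M + M²)/(2*M) (S(M) = (M + (M² + 22))/((2*M)) = (M + (22 + M²))*(1/(2*M)) = (22 + M + M²)*(1/(2*M)) = (22 + M + M²)/(2*M))
l(I) = -2 + (22 + I*(1 + I))/(2*I²) (l(I) = -2 + ((22 + I*(1 + I))/(2*I))/I = -2 + (22 + I*(1 + I))/(2*I²))
-(476258 + l(-545)) = -(476258 + (½)*(22 - 545 - 3*(-545)²)/(-545)²) = -(476258 + (½)*(1/297025)*(22 - 545 - 3*297025)) = -(476258 + (½)*(1/297025)*(22 - 545 - 891075)) = -(476258 + (½)*(1/297025)*(-891598)) = -(476258 - 445799/297025) = -1*141460086651/297025 = -141460086651/297025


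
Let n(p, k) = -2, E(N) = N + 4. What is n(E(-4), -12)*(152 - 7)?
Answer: -290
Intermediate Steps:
E(N) = 4 + N
n(E(-4), -12)*(152 - 7) = -2*(152 - 7) = -2*145 = -290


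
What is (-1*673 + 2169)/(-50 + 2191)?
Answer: 1496/2141 ≈ 0.69874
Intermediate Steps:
(-1*673 + 2169)/(-50 + 2191) = (-673 + 2169)/2141 = 1496*(1/2141) = 1496/2141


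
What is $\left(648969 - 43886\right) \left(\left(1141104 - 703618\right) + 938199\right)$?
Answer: $832403606855$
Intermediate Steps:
$\left(648969 - 43886\right) \left(\left(1141104 - 703618\right) + 938199\right) = 605083 \left(\left(1141104 - 703618\right) + 938199\right) = 605083 \left(437486 + 938199\right) = 605083 \cdot 1375685 = 832403606855$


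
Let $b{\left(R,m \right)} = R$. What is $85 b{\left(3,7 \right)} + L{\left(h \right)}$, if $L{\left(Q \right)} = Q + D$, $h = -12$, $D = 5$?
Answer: $248$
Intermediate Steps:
$L{\left(Q \right)} = 5 + Q$ ($L{\left(Q \right)} = Q + 5 = 5 + Q$)
$85 b{\left(3,7 \right)} + L{\left(h \right)} = 85 \cdot 3 + \left(5 - 12\right) = 255 - 7 = 248$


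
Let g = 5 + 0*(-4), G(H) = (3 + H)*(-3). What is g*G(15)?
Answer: -270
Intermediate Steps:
G(H) = -9 - 3*H
g = 5 (g = 5 + 0 = 5)
g*G(15) = 5*(-9 - 3*15) = 5*(-9 - 45) = 5*(-54) = -270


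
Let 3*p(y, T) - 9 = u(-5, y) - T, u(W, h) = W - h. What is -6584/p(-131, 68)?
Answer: -19752/67 ≈ -294.81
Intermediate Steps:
p(y, T) = 4/3 - T/3 - y/3 (p(y, T) = 3 + ((-5 - y) - T)/3 = 3 + (-5 - T - y)/3 = 3 + (-5/3 - T/3 - y/3) = 4/3 - T/3 - y/3)
-6584/p(-131, 68) = -6584/(4/3 - 1/3*68 - 1/3*(-131)) = -6584/(4/3 - 68/3 + 131/3) = -6584/67/3 = -6584*3/67 = -19752/67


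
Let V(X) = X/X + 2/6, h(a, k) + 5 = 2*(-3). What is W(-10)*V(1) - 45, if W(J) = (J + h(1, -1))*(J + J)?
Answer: 515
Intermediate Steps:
h(a, k) = -11 (h(a, k) = -5 + 2*(-3) = -5 - 6 = -11)
V(X) = 4/3 (V(X) = 1 + 2*(1/6) = 1 + 1/3 = 4/3)
W(J) = 2*J*(-11 + J) (W(J) = (J - 11)*(J + J) = (-11 + J)*(2*J) = 2*J*(-11 + J))
W(-10)*V(1) - 45 = (2*(-10)*(-11 - 10))*(4/3) - 45 = (2*(-10)*(-21))*(4/3) - 45 = 420*(4/3) - 45 = 560 - 45 = 515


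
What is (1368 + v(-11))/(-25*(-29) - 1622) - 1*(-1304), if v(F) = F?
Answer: 50797/39 ≈ 1302.5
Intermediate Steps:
(1368 + v(-11))/(-25*(-29) - 1622) - 1*(-1304) = (1368 - 11)/(-25*(-29) - 1622) - 1*(-1304) = 1357/(725 - 1622) + 1304 = 1357/(-897) + 1304 = 1357*(-1/897) + 1304 = -59/39 + 1304 = 50797/39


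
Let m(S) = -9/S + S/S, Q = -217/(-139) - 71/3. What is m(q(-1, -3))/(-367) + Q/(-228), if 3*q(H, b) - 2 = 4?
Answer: 928943/8723223 ≈ 0.10649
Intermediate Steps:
q(H, b) = 2 (q(H, b) = ⅔ + (⅓)*4 = ⅔ + 4/3 = 2)
Q = -9218/417 (Q = -217*(-1/139) - 71*⅓ = 217/139 - 71/3 = -9218/417 ≈ -22.106)
m(S) = 1 - 9/S (m(S) = -9/S + 1 = 1 - 9/S)
m(q(-1, -3))/(-367) + Q/(-228) = ((-9 + 2)/2)/(-367) - 9218/417/(-228) = ((½)*(-7))*(-1/367) - 9218/417*(-1/228) = -7/2*(-1/367) + 4609/47538 = 7/734 + 4609/47538 = 928943/8723223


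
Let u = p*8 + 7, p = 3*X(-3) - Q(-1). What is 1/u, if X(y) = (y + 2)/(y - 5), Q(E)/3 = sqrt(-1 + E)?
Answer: 5/626 + 6*I*sqrt(2)/313 ≈ 0.0079872 + 0.02711*I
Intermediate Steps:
Q(E) = 3*sqrt(-1 + E)
X(y) = (2 + y)/(-5 + y)
p = 3/8 - 3*I*sqrt(2) (p = 3*((2 - 3)/(-5 - 3)) - 3*sqrt(-1 - 1) = 3*(-1/(-8)) - 3*sqrt(-2) = 3*(-1/8*(-1)) - 3*I*sqrt(2) = 3*(1/8) - 3*I*sqrt(2) = 3/8 - 3*I*sqrt(2) ≈ 0.375 - 4.2426*I)
u = 10 - 24*I*sqrt(2) (u = (3/8 - 3*I*sqrt(2))*8 + 7 = (3 - 24*I*sqrt(2)) + 7 = 10 - 24*I*sqrt(2) ≈ 10.0 - 33.941*I)
1/u = 1/(10 - 24*I*sqrt(2))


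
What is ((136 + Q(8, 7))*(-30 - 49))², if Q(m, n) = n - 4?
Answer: 120582361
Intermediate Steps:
Q(m, n) = -4 + n
((136 + Q(8, 7))*(-30 - 49))² = ((136 + (-4 + 7))*(-30 - 49))² = ((136 + 3)*(-79))² = (139*(-79))² = (-10981)² = 120582361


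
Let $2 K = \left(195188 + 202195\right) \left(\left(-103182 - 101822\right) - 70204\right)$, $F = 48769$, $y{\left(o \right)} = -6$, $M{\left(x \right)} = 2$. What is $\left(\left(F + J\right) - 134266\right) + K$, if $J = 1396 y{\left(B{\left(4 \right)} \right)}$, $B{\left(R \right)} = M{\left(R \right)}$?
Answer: $-54681584205$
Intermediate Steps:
$B{\left(R \right)} = 2$
$J = -8376$ ($J = 1396 \left(-6\right) = -8376$)
$K = -54681490332$ ($K = \frac{\left(195188 + 202195\right) \left(\left(-103182 - 101822\right) - 70204\right)}{2} = \frac{397383 \left(\left(-103182 - 101822\right) - 70204\right)}{2} = \frac{397383 \left(-205004 - 70204\right)}{2} = \frac{397383 \left(-275208\right)}{2} = \frac{1}{2} \left(-109362980664\right) = -54681490332$)
$\left(\left(F + J\right) - 134266\right) + K = \left(\left(48769 - 8376\right) - 134266\right) - 54681490332 = \left(40393 - 134266\right) - 54681490332 = -93873 - 54681490332 = -54681584205$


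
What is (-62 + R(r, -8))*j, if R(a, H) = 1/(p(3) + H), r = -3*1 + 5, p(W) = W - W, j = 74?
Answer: -18389/4 ≈ -4597.3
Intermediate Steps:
p(W) = 0
r = 2 (r = -3 + 5 = 2)
R(a, H) = 1/H (R(a, H) = 1/(0 + H) = 1/H)
(-62 + R(r, -8))*j = (-62 + 1/(-8))*74 = (-62 - ⅛)*74 = -497/8*74 = -18389/4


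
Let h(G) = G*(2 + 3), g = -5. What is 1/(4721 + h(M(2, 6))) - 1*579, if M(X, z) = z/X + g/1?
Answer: -2727668/4711 ≈ -579.00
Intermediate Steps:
M(X, z) = -5 + z/X (M(X, z) = z/X - 5/1 = z/X - 5*1 = z/X - 5 = -5 + z/X)
h(G) = 5*G (h(G) = G*5 = 5*G)
1/(4721 + h(M(2, 6))) - 1*579 = 1/(4721 + 5*(-5 + 6/2)) - 1*579 = 1/(4721 + 5*(-5 + 6*(½))) - 579 = 1/(4721 + 5*(-5 + 3)) - 579 = 1/(4721 + 5*(-2)) - 579 = 1/(4721 - 10) - 579 = 1/4711 - 579 = -2727668/4711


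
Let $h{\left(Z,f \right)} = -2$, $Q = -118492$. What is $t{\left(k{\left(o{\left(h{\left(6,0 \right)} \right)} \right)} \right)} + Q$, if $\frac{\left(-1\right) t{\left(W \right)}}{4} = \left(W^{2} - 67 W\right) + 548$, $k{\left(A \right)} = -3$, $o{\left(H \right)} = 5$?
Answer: $-121524$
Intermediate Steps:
$t{\left(W \right)} = -2192 - 4 W^{2} + 268 W$ ($t{\left(W \right)} = - 4 \left(\left(W^{2} - 67 W\right) + 548\right) = - 4 \left(548 + W^{2} - 67 W\right) = -2192 - 4 W^{2} + 268 W$)
$t{\left(k{\left(o{\left(h{\left(6,0 \right)} \right)} \right)} \right)} + Q = \left(-2192 - 4 \left(-3\right)^{2} + 268 \left(-3\right)\right) - 118492 = \left(-2192 - 36 - 804\right) - 118492 = -3032 - 118492 = -121524$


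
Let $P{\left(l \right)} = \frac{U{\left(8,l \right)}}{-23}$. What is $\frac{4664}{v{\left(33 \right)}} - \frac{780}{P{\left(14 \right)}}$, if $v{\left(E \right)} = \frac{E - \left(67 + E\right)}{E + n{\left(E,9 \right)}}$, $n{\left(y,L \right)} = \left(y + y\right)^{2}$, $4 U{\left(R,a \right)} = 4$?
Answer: $- \frac{19268316}{67} \approx -2.8759 \cdot 10^{5}$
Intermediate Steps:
$U{\left(R,a \right)} = 1$ ($U{\left(R,a \right)} = \frac{1}{4} \cdot 4 = 1$)
$n{\left(y,L \right)} = 4 y^{2}$ ($n{\left(y,L \right)} = \left(2 y\right)^{2} = 4 y^{2}$)
$P{\left(l \right)} = - \frac{1}{23}$ ($P{\left(l \right)} = 1 \frac{1}{-23} = 1 \left(- \frac{1}{23}\right) = - \frac{1}{23}$)
$v{\left(E \right)} = - \frac{67}{E + 4 E^{2}}$ ($v{\left(E \right)} = \frac{E - \left(67 + E\right)}{E + 4 E^{2}} = - \frac{67}{E + 4 E^{2}}$)
$\frac{4664}{v{\left(33 \right)}} - \frac{780}{P{\left(14 \right)}} = \frac{4664}{\left(-67\right) \frac{1}{33} \frac{1}{1 + 4 \cdot 33}} - \frac{780}{- \frac{1}{23}} = \frac{4664}{\left(-67\right) \frac{1}{33} \frac{1}{1 + 132}} - -17940 = \frac{4664}{\left(-67\right) \frac{1}{33} \cdot \frac{1}{133}} + 17940 = \frac{4664}{- \frac{67}{4389}} + 17940 = 4664 \left(- \frac{4389}{67}\right) + 17940 = - \frac{20470296}{67} + 17940 = - \frac{19268316}{67}$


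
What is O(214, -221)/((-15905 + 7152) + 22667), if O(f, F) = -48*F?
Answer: 1768/2319 ≈ 0.76240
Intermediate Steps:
O(214, -221)/((-15905 + 7152) + 22667) = (-48*(-221))/((-15905 + 7152) + 22667) = 10608/(-8753 + 22667) = 10608/13914 = 10608*(1/13914) = 1768/2319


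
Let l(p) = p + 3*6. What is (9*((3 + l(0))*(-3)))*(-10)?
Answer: 5670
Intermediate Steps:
l(p) = 18 + p (l(p) = p + 18 = 18 + p)
(9*((3 + l(0))*(-3)))*(-10) = (9*((3 + (18 + 0))*(-3)))*(-10) = (9*((3 + 18)*(-3)))*(-10) = (9*(21*(-3)))*(-10) = (9*(-63))*(-10) = -567*(-10) = 5670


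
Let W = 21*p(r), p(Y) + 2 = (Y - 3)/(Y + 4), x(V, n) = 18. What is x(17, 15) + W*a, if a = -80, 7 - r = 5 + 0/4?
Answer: 3658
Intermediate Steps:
r = 2 (r = 7 - (5 + 0/4) = 7 - (5 + 0*(¼)) = 7 - (5 + 0) = 7 - 1*5 = 7 - 5 = 2)
p(Y) = -2 + (-3 + Y)/(4 + Y) (p(Y) = -2 + (Y - 3)/(Y + 4) = -2 + (-3 + Y)/(4 + Y))
W = -91/2 (W = 21*((-11 - 1*2)/(4 + 2)) = 21*((-11 - 2)/6) = 21*((⅙)*(-13)) = 21*(-13/6) = -91/2 ≈ -45.500)
x(17, 15) + W*a = 18 - 91/2*(-80) = 18 + 3640 = 3658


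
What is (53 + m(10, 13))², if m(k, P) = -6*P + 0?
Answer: 625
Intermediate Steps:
m(k, P) = -6*P
(53 + m(10, 13))² = (53 - 6*13)² = (53 - 78)² = (-25)² = 625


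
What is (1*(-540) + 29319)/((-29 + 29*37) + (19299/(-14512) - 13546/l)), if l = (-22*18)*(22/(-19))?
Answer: 454810883472/16011031945 ≈ 28.406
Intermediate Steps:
l = 8712/19 (l = -8712*(-1)/19 = -396*(-22/19) = 8712/19 ≈ 458.53)
(1*(-540) + 29319)/((-29 + 29*37) + (19299/(-14512) - 13546/l)) = (1*(-540) + 29319)/((-29 + 29*37) + (19299/(-14512) - 13546/8712/19)) = (-540 + 29319)/((-29 + 1073) + (19299*(-1/14512) - 13546*19/8712)) = 28779/(1044 + (-19299/14512 - 128687/4356)) = 28779/(1044 - 487893047/15803568) = 28779/(16011031945/15803568) = 28779*(15803568/16011031945) = 454810883472/16011031945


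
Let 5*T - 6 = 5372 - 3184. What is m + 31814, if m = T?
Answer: 161264/5 ≈ 32253.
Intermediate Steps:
T = 2194/5 (T = 6/5 + (5372 - 3184)/5 = 6/5 + (⅕)*2188 = 6/5 + 2188/5 = 2194/5 ≈ 438.80)
m = 2194/5 ≈ 438.80
m + 31814 = 2194/5 + 31814 = 161264/5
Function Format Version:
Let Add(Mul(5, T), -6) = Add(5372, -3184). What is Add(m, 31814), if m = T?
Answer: Rational(161264, 5) ≈ 32253.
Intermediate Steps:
T = Rational(2194, 5) (T = Add(Rational(6, 5), Mul(Rational(1, 5), Add(5372, -3184))) = Add(Rational(6, 5), Mul(Rational(1, 5), 2188)) = Add(Rational(6, 5), Rational(2188, 5)) = Rational(2194, 5) ≈ 438.80)
m = Rational(2194, 5) ≈ 438.80
Add(m, 31814) = Add(Rational(2194, 5), 31814) = Rational(161264, 5)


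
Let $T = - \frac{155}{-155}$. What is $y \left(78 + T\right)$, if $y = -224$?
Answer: $-17696$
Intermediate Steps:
$T = 1$ ($T = \left(-155\right) \left(- \frac{1}{155}\right) = 1$)
$y \left(78 + T\right) = - 224 \left(78 + 1\right) = \left(-224\right) 79 = -17696$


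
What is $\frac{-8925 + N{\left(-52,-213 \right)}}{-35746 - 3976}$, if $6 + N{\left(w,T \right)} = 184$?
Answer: $\frac{8747}{39722} \approx 0.22021$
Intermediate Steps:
$N{\left(w,T \right)} = 178$ ($N{\left(w,T \right)} = -6 + 184 = 178$)
$\frac{-8925 + N{\left(-52,-213 \right)}}{-35746 - 3976} = \frac{-8925 + 178}{-35746 - 3976} = - \frac{8747}{-39722} = \left(-8747\right) \left(- \frac{1}{39722}\right) = \frac{8747}{39722}$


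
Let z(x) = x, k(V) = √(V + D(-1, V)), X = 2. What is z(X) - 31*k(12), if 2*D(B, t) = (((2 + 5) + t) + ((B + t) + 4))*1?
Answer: 2 - 31*√29 ≈ -164.94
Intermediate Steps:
D(B, t) = 11/2 + t + B/2 (D(B, t) = ((((2 + 5) + t) + ((B + t) + 4))*1)/2 = (((7 + t) + (4 + B + t))*1)/2 = ((11 + B + 2*t)*1)/2 = (11 + B + 2*t)/2 = 11/2 + t + B/2)
k(V) = √(5 + 2*V) (k(V) = √(V + (11/2 + V + (½)*(-1))) = √(V + (11/2 + V - ½)) = √(V + (5 + V)) = √(5 + 2*V))
z(X) - 31*k(12) = 2 - 31*√(5 + 2*12) = 2 - 31*√(5 + 24) = 2 - 31*√29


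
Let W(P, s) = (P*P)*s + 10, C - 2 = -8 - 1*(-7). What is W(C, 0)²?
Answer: 100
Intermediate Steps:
C = 1 (C = 2 + (-8 - 1*(-7)) = 2 + (-8 + 7) = 2 - 1 = 1)
W(P, s) = 10 + s*P² (W(P, s) = P²*s + 10 = s*P² + 10 = 10 + s*P²)
W(C, 0)² = (10 + 0*1²)² = (10 + 0*1)² = (10 + 0)² = 10² = 100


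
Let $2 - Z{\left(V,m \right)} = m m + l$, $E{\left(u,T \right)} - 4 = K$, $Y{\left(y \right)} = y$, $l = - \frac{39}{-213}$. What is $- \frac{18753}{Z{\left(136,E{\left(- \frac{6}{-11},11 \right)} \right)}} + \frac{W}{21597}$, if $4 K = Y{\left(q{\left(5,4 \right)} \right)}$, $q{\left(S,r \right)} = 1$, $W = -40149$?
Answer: $\frac{153116250927}{132857545} \approx 1152.5$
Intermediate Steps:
$l = \frac{13}{71}$ ($l = \left(-39\right) \left(- \frac{1}{213}\right) = \frac{13}{71} \approx 0.1831$)
$K = \frac{1}{4}$ ($K = \frac{1}{4} \cdot 1 = \frac{1}{4} \approx 0.25$)
$E{\left(u,T \right)} = \frac{17}{4}$ ($E{\left(u,T \right)} = 4 + \frac{1}{4} = \frac{17}{4}$)
$Z{\left(V,m \right)} = \frac{129}{71} - m^{2}$ ($Z{\left(V,m \right)} = 2 - \left(m m + \frac{13}{71}\right) = 2 - \left(m^{2} + \frac{13}{71}\right) = 2 - \left(\frac{13}{71} + m^{2}\right) = \frac{129}{71} - m^{2}$)
$- \frac{18753}{Z{\left(136,E{\left(- \frac{6}{-11},11 \right)} \right)}} + \frac{W}{21597} = - \frac{18753}{\frac{129}{71} - \left(\frac{17}{4}\right)^{2}} - \frac{40149}{21597} = - \frac{18753}{\frac{129}{71} - \frac{289}{16}} - \frac{13383}{7199} = - \frac{18753}{- \frac{18455}{1136}} - \frac{13383}{7199} = \left(-18753\right) \left(- \frac{1136}{18455}\right) - \frac{13383}{7199} = \frac{21303408}{18455} - \frac{13383}{7199} = \frac{153116250927}{132857545}$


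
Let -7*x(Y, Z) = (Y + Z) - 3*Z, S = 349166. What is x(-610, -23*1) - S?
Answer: -2443598/7 ≈ -3.4909e+5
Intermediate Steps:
x(Y, Z) = -Y/7 + 2*Z/7 (x(Y, Z) = -((Y + Z) - 3*Z)/7 = -(Y - 2*Z)/7 = -Y/7 + 2*Z/7)
x(-610, -23*1) - S = (-⅐*(-610) + 2*(-23*1)/7) - 1*349166 = (610/7 + (2/7)*(-23)) - 349166 = (610/7 - 46/7) - 349166 = 564/7 - 349166 = -2443598/7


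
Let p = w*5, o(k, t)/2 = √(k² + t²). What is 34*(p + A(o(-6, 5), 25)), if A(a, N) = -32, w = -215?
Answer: -37638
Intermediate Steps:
o(k, t) = 2*√(k² + t²)
p = -1075 (p = -215*5 = -1075)
34*(p + A(o(-6, 5), 25)) = 34*(-1075 - 32) = 34*(-1107) = -37638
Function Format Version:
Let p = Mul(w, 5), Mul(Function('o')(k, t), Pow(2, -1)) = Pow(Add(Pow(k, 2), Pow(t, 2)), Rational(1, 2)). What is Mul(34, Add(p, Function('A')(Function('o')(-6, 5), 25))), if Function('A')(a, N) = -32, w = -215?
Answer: -37638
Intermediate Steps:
Function('o')(k, t) = Mul(2, Pow(Add(Pow(k, 2), Pow(t, 2)), Rational(1, 2)))
p = -1075 (p = Mul(-215, 5) = -1075)
Mul(34, Add(p, Function('A')(Function('o')(-6, 5), 25))) = Mul(34, Add(-1075, -32)) = Mul(34, -1107) = -37638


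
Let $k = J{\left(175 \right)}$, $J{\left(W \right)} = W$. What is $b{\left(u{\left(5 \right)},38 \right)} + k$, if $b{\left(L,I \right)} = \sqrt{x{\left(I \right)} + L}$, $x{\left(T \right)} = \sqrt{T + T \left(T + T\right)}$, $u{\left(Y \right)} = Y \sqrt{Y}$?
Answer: $175 + \sqrt{\sqrt{2926} + 5 \sqrt{5}} \approx 183.08$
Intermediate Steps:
$k = 175$
$u{\left(Y \right)} = Y^{\frac{3}{2}}$
$x{\left(T \right)} = \sqrt{T + 2 T^{2}}$ ($x{\left(T \right)} = \sqrt{T + T 2 T} = \sqrt{T + 2 T^{2}}$)
$b{\left(L,I \right)} = \sqrt{L + \sqrt{I \left(1 + 2 I\right)}}$ ($b{\left(L,I \right)} = \sqrt{\sqrt{I \left(1 + 2 I\right)} + L} = \sqrt{L + \sqrt{I \left(1 + 2 I\right)}}$)
$b{\left(u{\left(5 \right)},38 \right)} + k = \sqrt{5^{\frac{3}{2}} + \sqrt{38 \left(1 + 2 \cdot 38\right)}} + 175 = \sqrt{5 \sqrt{5} + \sqrt{38 \left(1 + 76\right)}} + 175 = \sqrt{5 \sqrt{5} + \sqrt{38 \cdot 77}} + 175 = \sqrt{5 \sqrt{5} + \sqrt{2926}} + 175 = \sqrt{\sqrt{2926} + 5 \sqrt{5}} + 175 = 175 + \sqrt{\sqrt{2926} + 5 \sqrt{5}}$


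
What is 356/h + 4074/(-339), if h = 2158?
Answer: -1445168/121927 ≈ -11.853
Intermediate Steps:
356/h + 4074/(-339) = 356/2158 + 4074/(-339) = 356*(1/2158) + 4074*(-1/339) = 178/1079 - 1358/113 = -1445168/121927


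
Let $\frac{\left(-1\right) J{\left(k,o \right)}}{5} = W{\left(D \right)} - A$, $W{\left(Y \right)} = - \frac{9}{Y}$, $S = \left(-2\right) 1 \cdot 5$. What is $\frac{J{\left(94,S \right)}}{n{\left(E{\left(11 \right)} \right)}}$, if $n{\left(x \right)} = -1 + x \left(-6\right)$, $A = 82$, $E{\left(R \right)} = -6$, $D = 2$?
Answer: $\frac{173}{14} \approx 12.357$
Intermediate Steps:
$S = -10$ ($S = \left(-2\right) 5 = -10$)
$n{\left(x \right)} = -1 - 6 x$
$J{\left(k,o \right)} = \frac{865}{2}$ ($J{\left(k,o \right)} = - 5 \left(- \frac{9}{2} - 82\right) = \left(-5\right) \left(- \frac{173}{2}\right) = \frac{865}{2}$)
$\frac{J{\left(94,S \right)}}{n{\left(E{\left(11 \right)} \right)}} = \frac{865}{2 \left(-1 - -36\right)} = \frac{865}{2 \left(-1 + 36\right)} = \frac{865}{2 \cdot 35} = \frac{865}{2} \cdot \frac{1}{35} = \frac{173}{14}$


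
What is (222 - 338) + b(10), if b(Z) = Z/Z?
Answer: -115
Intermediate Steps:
b(Z) = 1
(222 - 338) + b(10) = (222 - 338) + 1 = -116 + 1 = -115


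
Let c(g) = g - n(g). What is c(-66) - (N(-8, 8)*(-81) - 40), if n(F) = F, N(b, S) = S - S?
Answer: 40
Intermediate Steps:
N(b, S) = 0
c(g) = 0 (c(g) = g - g = 0)
c(-66) - (N(-8, 8)*(-81) - 40) = 0 - (0*(-81) - 40) = 0 - (0 - 40) = 0 - 1*(-40) = 0 + 40 = 40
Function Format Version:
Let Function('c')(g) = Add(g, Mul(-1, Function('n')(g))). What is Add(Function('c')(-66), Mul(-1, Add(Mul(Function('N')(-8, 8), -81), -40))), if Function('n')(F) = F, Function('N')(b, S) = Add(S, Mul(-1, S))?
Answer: 40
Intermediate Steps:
Function('N')(b, S) = 0
Function('c')(g) = 0 (Function('c')(g) = Add(g, Mul(-1, g)) = 0)
Add(Function('c')(-66), Mul(-1, Add(Mul(Function('N')(-8, 8), -81), -40))) = Add(0, Mul(-1, Add(Mul(0, -81), -40))) = Add(0, Mul(-1, Add(0, -40))) = Add(0, Mul(-1, -40)) = Add(0, 40) = 40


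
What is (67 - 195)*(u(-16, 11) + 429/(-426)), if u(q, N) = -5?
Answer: 54592/71 ≈ 768.90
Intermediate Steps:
(67 - 195)*(u(-16, 11) + 429/(-426)) = (67 - 195)*(-5 + 429/(-426)) = -128*(-5 + 429*(-1/426)) = -128*(-5 - 143/142) = -128*(-853/142) = 54592/71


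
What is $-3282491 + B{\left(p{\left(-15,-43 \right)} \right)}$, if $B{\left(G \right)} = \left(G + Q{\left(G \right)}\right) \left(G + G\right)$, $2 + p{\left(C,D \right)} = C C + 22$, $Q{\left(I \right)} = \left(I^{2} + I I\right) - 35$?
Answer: $55644909$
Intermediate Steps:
$Q{\left(I \right)} = -35 + 2 I^{2}$ ($Q{\left(I \right)} = \left(I^{2} + I^{2}\right) - 35 = 2 I^{2} - 35 = -35 + 2 I^{2}$)
$p{\left(C,D \right)} = 20 + C^{2}$ ($p{\left(C,D \right)} = -2 + \left(C C + 22\right) = -2 + \left(C^{2} + 22\right) = -2 + \left(22 + C^{2}\right) = 20 + C^{2}$)
$B{\left(G \right)} = 2 G \left(-35 + G + 2 G^{2}\right)$ ($B{\left(G \right)} = \left(G + \left(-35 + 2 G^{2}\right)\right) \left(G + G\right) = \left(-35 + G + 2 G^{2}\right) 2 G = 2 G \left(-35 + G + 2 G^{2}\right)$)
$-3282491 + B{\left(p{\left(-15,-43 \right)} \right)} = -3282491 + 2 \left(20 + \left(-15\right)^{2}\right) \left(-35 + \left(20 + \left(-15\right)^{2}\right) + 2 \left(20 + \left(-15\right)^{2}\right)^{2}\right) = -3282491 + 2 \left(20 + 225\right) \left(-35 + \left(20 + 225\right) + 2 \left(20 + 225\right)^{2}\right) = -3282491 + 2 \cdot 245 \left(-35 + 245 + 2 \cdot 245^{2}\right) = -3282491 + 2 \cdot 245 \left(-35 + 245 + 2 \cdot 60025\right) = -3282491 + 2 \cdot 245 \left(-35 + 245 + 120050\right) = -3282491 + 2 \cdot 245 \cdot 120260 = -3282491 + 58927400 = 55644909$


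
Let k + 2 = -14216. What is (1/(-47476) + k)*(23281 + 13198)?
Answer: -24623827279351/47476 ≈ -5.1866e+8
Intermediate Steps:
k = -14218 (k = -2 - 14216 = -14218)
(1/(-47476) + k)*(23281 + 13198) = (1/(-47476) - 14218)*(23281 + 13198) = (-1/47476 - 14218)*36479 = -675013769/47476*36479 = -24623827279351/47476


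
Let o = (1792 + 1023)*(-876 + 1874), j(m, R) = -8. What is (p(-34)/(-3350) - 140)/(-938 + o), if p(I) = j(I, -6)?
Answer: -14656/294007725 ≈ -4.9849e-5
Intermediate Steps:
p(I) = -8
o = 2809370 (o = 2815*998 = 2809370)
(p(-34)/(-3350) - 140)/(-938 + o) = (-8/(-3350) - 140)/(-938 + 2809370) = (-8*(-1/3350) - 140)/2808432 = (4/1675 - 140)*(1/2808432) = -234496/1675*1/2808432 = -14656/294007725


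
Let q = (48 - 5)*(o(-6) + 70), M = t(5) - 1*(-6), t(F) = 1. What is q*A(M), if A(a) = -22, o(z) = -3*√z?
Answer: -66220 + 2838*I*√6 ≈ -66220.0 + 6951.6*I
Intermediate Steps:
M = 7 (M = 1 - 1*(-6) = 1 + 6 = 7)
q = 3010 - 129*I*√6 (q = (48 - 5)*(-3*I*√6 + 70) = 43*(-3*I*√6 + 70) = 43*(70 - 3*I*√6) = 3010 - 129*I*√6 ≈ 3010.0 - 315.98*I)
q*A(M) = (3010 - 129*I*√6)*(-22) = -66220 + 2838*I*√6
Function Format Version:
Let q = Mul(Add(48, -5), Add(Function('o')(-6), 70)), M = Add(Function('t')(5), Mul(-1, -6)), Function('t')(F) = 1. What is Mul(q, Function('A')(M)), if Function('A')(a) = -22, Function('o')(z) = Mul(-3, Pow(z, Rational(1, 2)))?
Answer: Add(-66220, Mul(2838, I, Pow(6, Rational(1, 2)))) ≈ Add(-66220., Mul(6951.6, I))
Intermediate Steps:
M = 7 (M = Add(1, Mul(-1, -6)) = Add(1, 6) = 7)
q = Add(3010, Mul(-129, I, Pow(6, Rational(1, 2)))) (q = Mul(Add(48, -5), Add(Mul(-3, Pow(-6, Rational(1, 2))), 70)) = Mul(43, Add(Mul(-3, Mul(I, Pow(6, Rational(1, 2)))), 70)) = Mul(43, Add(Mul(-3, I, Pow(6, Rational(1, 2))), 70)) = Mul(43, Add(70, Mul(-3, I, Pow(6, Rational(1, 2))))) = Add(3010, Mul(-129, I, Pow(6, Rational(1, 2)))) ≈ Add(3010.0, Mul(-315.98, I)))
Mul(q, Function('A')(M)) = Mul(Add(3010, Mul(-129, I, Pow(6, Rational(1, 2)))), -22) = Add(-66220, Mul(2838, I, Pow(6, Rational(1, 2))))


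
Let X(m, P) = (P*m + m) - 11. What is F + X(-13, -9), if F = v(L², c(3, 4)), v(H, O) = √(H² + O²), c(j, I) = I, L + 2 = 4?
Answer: 93 + 4*√2 ≈ 98.657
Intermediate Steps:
L = 2 (L = -2 + 4 = 2)
X(m, P) = -11 + m + P*m (X(m, P) = (m + P*m) - 11 = -11 + m + P*m)
F = 4*√2 (F = √((2²)² + 4²) = √(4² + 16) = √(16 + 16) = √32 = 4*√2 ≈ 5.6569)
F + X(-13, -9) = 4*√2 + (-11 - 13 - 9*(-13)) = 4*√2 + (-11 - 13 + 117) = 4*√2 + 93 = 93 + 4*√2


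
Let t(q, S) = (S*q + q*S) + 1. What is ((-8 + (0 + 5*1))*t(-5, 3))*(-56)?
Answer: -4872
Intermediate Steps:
t(q, S) = 1 + 2*S*q (t(q, S) = (S*q + S*q) + 1 = 2*S*q + 1 = 1 + 2*S*q)
((-8 + (0 + 5*1))*t(-5, 3))*(-56) = ((-8 + (0 + 5*1))*(1 + 2*3*(-5)))*(-56) = ((-8 + (0 + 5))*(1 - 30))*(-56) = ((-8 + 5)*(-29))*(-56) = -3*(-29)*(-56) = 87*(-56) = -4872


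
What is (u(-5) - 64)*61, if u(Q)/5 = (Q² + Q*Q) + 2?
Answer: 11956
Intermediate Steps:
u(Q) = 10 + 10*Q² (u(Q) = 5*((Q² + Q*Q) + 2) = 5*((Q² + Q²) + 2) = 5*(2*Q² + 2) = 5*(2 + 2*Q²) = 10 + 10*Q²)
(u(-5) - 64)*61 = ((10 + 10*(-5)²) - 64)*61 = ((10 + 10*25) - 64)*61 = ((10 + 250) - 64)*61 = (260 - 64)*61 = 196*61 = 11956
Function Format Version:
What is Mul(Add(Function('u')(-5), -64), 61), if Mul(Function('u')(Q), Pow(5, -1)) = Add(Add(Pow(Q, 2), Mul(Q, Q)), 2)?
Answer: 11956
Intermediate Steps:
Function('u')(Q) = Add(10, Mul(10, Pow(Q, 2))) (Function('u')(Q) = Mul(5, Add(Add(Pow(Q, 2), Mul(Q, Q)), 2)) = Mul(5, Add(Add(Pow(Q, 2), Pow(Q, 2)), 2)) = Mul(5, Add(Mul(2, Pow(Q, 2)), 2)) = Mul(5, Add(2, Mul(2, Pow(Q, 2)))) = Add(10, Mul(10, Pow(Q, 2))))
Mul(Add(Function('u')(-5), -64), 61) = Mul(Add(Add(10, Mul(10, Pow(-5, 2))), -64), 61) = Mul(Add(Add(10, Mul(10, 25)), -64), 61) = Mul(Add(Add(10, 250), -64), 61) = Mul(Add(260, -64), 61) = Mul(196, 61) = 11956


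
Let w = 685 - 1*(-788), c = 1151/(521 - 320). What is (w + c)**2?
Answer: 88342106176/40401 ≈ 2.1866e+6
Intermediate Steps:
c = 1151/201 ≈ 5.7264
w = 1473 (w = 685 + 788 = 1473)
(w + c)**2 = (1473 + 1151/201)**2 = (297224/201)**2 = 88342106176/40401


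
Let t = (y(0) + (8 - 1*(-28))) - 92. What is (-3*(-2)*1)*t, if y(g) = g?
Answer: -336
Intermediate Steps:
t = -56 (t = (0 + (8 - 1*(-28))) - 92 = (0 + (8 + 28)) - 92 = (0 + 36) - 92 = 36 - 92 = -56)
(-3*(-2)*1)*t = (-3*(-2)*1)*(-56) = (6*1)*(-56) = 6*(-56) = -336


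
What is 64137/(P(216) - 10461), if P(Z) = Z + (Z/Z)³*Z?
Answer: -21379/3343 ≈ -6.3952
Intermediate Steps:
P(Z) = 2*Z (P(Z) = Z + 1³*Z = Z + 1*Z = Z + Z = 2*Z)
64137/(P(216) - 10461) = 64137/(2*216 - 10461) = 64137/(432 - 10461) = 64137/(-10029) = 64137*(-1/10029) = -21379/3343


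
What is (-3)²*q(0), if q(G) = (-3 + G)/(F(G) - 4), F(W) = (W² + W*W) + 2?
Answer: 27/2 ≈ 13.500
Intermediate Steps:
F(W) = 2 + 2*W² (F(W) = (W² + W²) + 2 = 2*W² + 2 = 2 + 2*W²)
q(G) = (-3 + G)/(-2 + 2*G²) (q(G) = (-3 + G)/((2 + 2*G²) - 4) = (-3 + G)/(-2 + 2*G²))
(-3)²*q(0) = (-3)²*((-3 + 0)/(2*(-1 + 0²))) = 9*((½)*(-3)/(-1 + 0)) = 9*((½)*(-3)/(-1)) = 9*((½)*(-1)*(-3)) = 9*(3/2) = 27/2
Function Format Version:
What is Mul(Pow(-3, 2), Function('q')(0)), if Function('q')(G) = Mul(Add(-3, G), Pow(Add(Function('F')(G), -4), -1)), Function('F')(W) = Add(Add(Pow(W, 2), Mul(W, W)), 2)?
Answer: Rational(27, 2) ≈ 13.500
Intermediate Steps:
Function('F')(W) = Add(2, Mul(2, Pow(W, 2))) (Function('F')(W) = Add(Add(Pow(W, 2), Pow(W, 2)), 2) = Add(Mul(2, Pow(W, 2)), 2) = Add(2, Mul(2, Pow(W, 2))))
Function('q')(G) = Mul(Pow(Add(-2, Mul(2, Pow(G, 2))), -1), Add(-3, G)) (Function('q')(G) = Mul(Add(-3, G), Pow(Add(Add(2, Mul(2, Pow(G, 2))), -4), -1)) = Mul(Add(-3, G), Pow(Add(-2, Mul(2, Pow(G, 2))), -1)) = Mul(Pow(Add(-2, Mul(2, Pow(G, 2))), -1), Add(-3, G)))
Mul(Pow(-3, 2), Function('q')(0)) = Mul(Pow(-3, 2), Mul(Rational(1, 2), Pow(Add(-1, Pow(0, 2)), -1), Add(-3, 0))) = Mul(9, Mul(Rational(1, 2), Pow(Add(-1, 0), -1), -3)) = Mul(9, Mul(Rational(1, 2), Pow(-1, -1), -3)) = Mul(9, Mul(Rational(1, 2), -1, -3)) = Mul(9, Rational(3, 2)) = Rational(27, 2)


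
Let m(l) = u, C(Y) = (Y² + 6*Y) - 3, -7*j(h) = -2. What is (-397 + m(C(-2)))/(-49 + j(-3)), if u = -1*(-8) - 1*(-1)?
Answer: 2716/341 ≈ 7.9648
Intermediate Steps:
j(h) = 2/7 (j(h) = -⅐*(-2) = 2/7)
C(Y) = -3 + Y² + 6*Y
u = 9 (u = 8 + 1 = 9)
m(l) = 9
(-397 + m(C(-2)))/(-49 + j(-3)) = (-397 + 9)/(-49 + 2/7) = -388/(-341/7) = -388*(-7/341) = 2716/341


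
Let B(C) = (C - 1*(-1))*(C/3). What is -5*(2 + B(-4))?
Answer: -30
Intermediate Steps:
B(C) = C*(1 + C)/3 (B(C) = (C + 1)*(C*(⅓)) = (1 + C)*(C/3) = C*(1 + C)/3)
-5*(2 + B(-4)) = -5*(2 + (⅓)*(-4)*(1 - 4)) = -5*(2 + (⅓)*(-4)*(-3)) = -5*(2 + 4) = -5*6 = -30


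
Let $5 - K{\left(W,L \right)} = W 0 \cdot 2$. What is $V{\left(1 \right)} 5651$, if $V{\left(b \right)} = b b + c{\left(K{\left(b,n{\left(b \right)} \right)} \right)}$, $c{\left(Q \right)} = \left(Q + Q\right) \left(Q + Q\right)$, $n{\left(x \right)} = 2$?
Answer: $570751$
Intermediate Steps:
$K{\left(W,L \right)} = 5$ ($K{\left(W,L \right)} = 5 - W 0 \cdot 2 = 5 - 0 \cdot 2 = 5 - 0 = 5 + 0 = 5$)
$c{\left(Q \right)} = 4 Q^{2}$ ($c{\left(Q \right)} = 2 Q 2 Q = 4 Q^{2}$)
$V{\left(b \right)} = 100 + b^{2}$ ($V{\left(b \right)} = b b + 4 \cdot 5^{2} = b^{2} + 4 \cdot 25 = b^{2} + 100 = 100 + b^{2}$)
$V{\left(1 \right)} 5651 = \left(100 + 1^{2}\right) 5651 = \left(100 + 1\right) 5651 = 101 \cdot 5651 = 570751$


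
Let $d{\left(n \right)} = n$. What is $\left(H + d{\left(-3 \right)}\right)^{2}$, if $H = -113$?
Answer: $13456$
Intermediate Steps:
$\left(H + d{\left(-3 \right)}\right)^{2} = \left(-113 - 3\right)^{2} = \left(-116\right)^{2} = 13456$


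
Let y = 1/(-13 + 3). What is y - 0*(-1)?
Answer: -⅒ ≈ -0.10000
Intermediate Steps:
y = -⅒ (y = 1/(-10) = -⅒ ≈ -0.10000)
y - 0*(-1) = -⅒ - 0*(-1) = -⅒ - 13*0 = -⅒ + 0 = -⅒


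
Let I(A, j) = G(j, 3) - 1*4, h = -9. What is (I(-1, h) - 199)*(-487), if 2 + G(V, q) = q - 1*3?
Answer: 99835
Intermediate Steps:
G(V, q) = -5 + q (G(V, q) = -2 + (q - 1*3) = -2 + (q - 3) = -2 + (-3 + q) = -5 + q)
I(A, j) = -6 (I(A, j) = (-5 + 3) - 1*4 = -2 - 4 = -6)
(I(-1, h) - 199)*(-487) = (-6 - 199)*(-487) = -205*(-487) = 99835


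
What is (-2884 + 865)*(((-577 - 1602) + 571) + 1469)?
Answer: 280641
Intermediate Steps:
(-2884 + 865)*(((-577 - 1602) + 571) + 1469) = -2019*((-2179 + 571) + 1469) = -2019*(-1608 + 1469) = -2019*(-139) = 280641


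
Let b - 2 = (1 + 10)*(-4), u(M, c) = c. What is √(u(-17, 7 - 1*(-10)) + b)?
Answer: 5*I ≈ 5.0*I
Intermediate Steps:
b = -42 (b = 2 + (1 + 10)*(-4) = 2 + 11*(-4) = 2 - 44 = -42)
√(u(-17, 7 - 1*(-10)) + b) = √((7 - 1*(-10)) - 42) = √((7 + 10) - 42) = √(17 - 42) = √(-25) = 5*I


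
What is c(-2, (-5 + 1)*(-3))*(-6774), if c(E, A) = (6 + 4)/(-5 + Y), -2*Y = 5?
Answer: 9032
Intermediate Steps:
Y = -5/2 (Y = -½*5 = -5/2 ≈ -2.5000)
c(E, A) = -4/3 (c(E, A) = (6 + 4)/(-5 - 5/2) = 10/(-15/2) = 10*(-2/15) = -4/3)
c(-2, (-5 + 1)*(-3))*(-6774) = -4/3*(-6774) = 9032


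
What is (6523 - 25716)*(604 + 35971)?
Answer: -701983975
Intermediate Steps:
(6523 - 25716)*(604 + 35971) = -19193*36575 = -701983975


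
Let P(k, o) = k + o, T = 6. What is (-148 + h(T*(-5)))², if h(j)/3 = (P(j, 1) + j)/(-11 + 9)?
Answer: 14161/4 ≈ 3540.3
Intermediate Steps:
h(j) = -3/2 - 3*j (h(j) = 3*(((j + 1) + j)/(-11 + 9)) = 3*(((1 + j) + j)/(-2)) = 3*((1 + 2*j)*(-½)) = 3*(-½ - j) = -3/2 - 3*j)
(-148 + h(T*(-5)))² = (-148 + (-3/2 - 18*(-5)))² = (-148 + (-3/2 - 3*(-30)))² = (-148 + (-3/2 + 90))² = (-148 + 177/2)² = (-119/2)² = 14161/4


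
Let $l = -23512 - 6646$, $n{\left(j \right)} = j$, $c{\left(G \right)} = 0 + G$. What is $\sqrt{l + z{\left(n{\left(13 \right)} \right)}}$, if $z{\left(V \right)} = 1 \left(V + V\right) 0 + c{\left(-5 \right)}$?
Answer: $i \sqrt{30163} \approx 173.68 i$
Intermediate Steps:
$c{\left(G \right)} = G$
$l = -30158$ ($l = -23512 - 6646 = -30158$)
$z{\left(V \right)} = -5$ ($z{\left(V \right)} = 1 \left(V + V\right) 0 - 5 = 1 \cdot 2 V 0 - 5 = 1 \cdot 0 - 5 = 0 - 5 = -5$)
$\sqrt{l + z{\left(n{\left(13 \right)} \right)}} = \sqrt{-30158 - 5} = \sqrt{-30163} = i \sqrt{30163}$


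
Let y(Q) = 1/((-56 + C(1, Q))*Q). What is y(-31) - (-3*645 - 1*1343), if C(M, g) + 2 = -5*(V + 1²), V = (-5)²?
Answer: 19104185/5828 ≈ 3278.0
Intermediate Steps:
V = 25
C(M, g) = -132 (C(M, g) = -2 - 5*(25 + 1²) = -2 - 5*(25 + 1) = -2 - 5*26 = -2 - 130 = -132)
y(Q) = -1/(188*Q) (y(Q) = 1/((-56 - 132)*Q) = 1/((-188)*Q) = -1/(188*Q))
y(-31) - (-3*645 - 1*1343) = -1/188/(-31) - (-3*645 - 1*1343) = -1/188*(-1/31) - (-1935 - 1343) = 1/5828 - 1*(-3278) = 1/5828 + 3278 = 19104185/5828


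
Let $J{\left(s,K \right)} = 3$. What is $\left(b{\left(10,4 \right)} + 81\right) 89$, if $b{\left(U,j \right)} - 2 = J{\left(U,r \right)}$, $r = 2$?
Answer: $7654$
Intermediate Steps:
$b{\left(U,j \right)} = 5$ ($b{\left(U,j \right)} = 2 + 3 = 5$)
$\left(b{\left(10,4 \right)} + 81\right) 89 = \left(5 + 81\right) 89 = 86 \cdot 89 = 7654$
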